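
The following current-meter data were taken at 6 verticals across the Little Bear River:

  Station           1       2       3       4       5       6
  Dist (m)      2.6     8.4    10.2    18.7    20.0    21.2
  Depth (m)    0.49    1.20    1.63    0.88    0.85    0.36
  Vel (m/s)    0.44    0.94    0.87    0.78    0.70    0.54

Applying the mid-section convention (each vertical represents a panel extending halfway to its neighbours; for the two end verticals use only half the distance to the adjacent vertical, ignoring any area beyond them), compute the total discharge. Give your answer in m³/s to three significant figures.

16.4 m³/s

w_1 = (8.4 − 2.6)/2 = 2.9 m; q_1 = 0.44 × 0.49 × 2.9 = 0.6252 m³/s
w_2 = (10.2 − 2.6)/2 = 3.8 m; q_2 = 0.94 × 1.20 × 3.8 = 4.286 m³/s
w_3 = (18.7 − 8.4)/2 = 5.15 m; q_3 = 0.87 × 1.63 × 5.15 = 7.303 m³/s
w_4 = (20.0 − 10.2)/2 = 4.9 m; q_4 = 0.78 × 0.88 × 4.9 = 3.363 m³/s
w_5 = (21.2 − 18.7)/2 = 1.25 m; q_5 = 0.70 × 0.85 × 1.25 = 0.7438 m³/s
w_6 = (21.2 − 20.0)/2 = 0.6 m; q_6 = 0.54 × 0.36 × 0.6 = 0.1166 m³/s
Q = Σ qᵢ = 16.44 m³/s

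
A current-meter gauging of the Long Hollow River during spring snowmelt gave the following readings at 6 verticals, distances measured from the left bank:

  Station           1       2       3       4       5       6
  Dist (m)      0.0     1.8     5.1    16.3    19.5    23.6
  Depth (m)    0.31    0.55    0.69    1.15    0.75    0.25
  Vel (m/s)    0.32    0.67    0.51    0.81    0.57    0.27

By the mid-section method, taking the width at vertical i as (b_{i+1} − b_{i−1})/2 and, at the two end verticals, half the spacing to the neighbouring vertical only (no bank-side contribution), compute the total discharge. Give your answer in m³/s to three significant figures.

w_1 = (1.8 − 0.0)/2 = 0.9 m; q_1 = 0.32 × 0.31 × 0.9 = 0.08928 m³/s
w_2 = (5.1 − 0.0)/2 = 2.55 m; q_2 = 0.67 × 0.55 × 2.55 = 0.9397 m³/s
w_3 = (16.3 − 1.8)/2 = 7.25 m; q_3 = 0.51 × 0.69 × 7.25 = 2.551 m³/s
w_4 = (19.5 − 5.1)/2 = 7.2 m; q_4 = 0.81 × 1.15 × 7.2 = 6.707 m³/s
w_5 = (23.6 − 16.3)/2 = 3.65 m; q_5 = 0.57 × 0.75 × 3.65 = 1.560 m³/s
w_6 = (23.6 − 19.5)/2 = 2.05 m; q_6 = 0.27 × 0.25 × 2.05 = 0.1384 m³/s
Q = Σ qᵢ = 11.99 m³/s

12.0 m³/s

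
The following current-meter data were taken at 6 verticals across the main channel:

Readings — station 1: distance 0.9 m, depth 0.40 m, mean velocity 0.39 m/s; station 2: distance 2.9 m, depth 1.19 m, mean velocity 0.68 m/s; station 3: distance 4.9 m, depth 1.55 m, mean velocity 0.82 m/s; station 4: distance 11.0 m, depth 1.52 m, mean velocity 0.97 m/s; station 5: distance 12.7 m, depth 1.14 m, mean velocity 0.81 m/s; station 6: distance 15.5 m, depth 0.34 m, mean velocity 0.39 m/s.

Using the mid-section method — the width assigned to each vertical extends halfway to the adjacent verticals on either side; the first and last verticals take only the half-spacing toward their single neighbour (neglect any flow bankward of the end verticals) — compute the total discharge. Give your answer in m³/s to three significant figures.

14.9 m³/s

w_1 = (2.9 − 0.9)/2 = 1 m; q_1 = 0.39 × 0.40 × 1 = 0.1560 m³/s
w_2 = (4.9 − 0.9)/2 = 2 m; q_2 = 0.68 × 1.19 × 2 = 1.618 m³/s
w_3 = (11.0 − 2.9)/2 = 4.05 m; q_3 = 0.82 × 1.55 × 4.05 = 5.148 m³/s
w_4 = (12.7 − 4.9)/2 = 3.9 m; q_4 = 0.97 × 1.52 × 3.9 = 5.750 m³/s
w_5 = (15.5 − 11.0)/2 = 2.25 m; q_5 = 0.81 × 1.14 × 2.25 = 2.078 m³/s
w_6 = (15.5 − 12.7)/2 = 1.4 m; q_6 = 0.39 × 0.34 × 1.4 = 0.1856 m³/s
Q = Σ qᵢ = 14.94 m³/s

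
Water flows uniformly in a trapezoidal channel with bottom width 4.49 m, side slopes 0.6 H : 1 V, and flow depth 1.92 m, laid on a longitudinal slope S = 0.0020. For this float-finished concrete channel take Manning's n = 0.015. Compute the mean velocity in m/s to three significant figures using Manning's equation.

A = (b + z·y)·y = (4.49 + 0.6×1.92)×1.92 = 10.83 m²
P = b + 2y√(1+z²) = 4.49 + 2×1.92×√(1+0.6²) = 8.968 m
R = A/P = 10.83/8.968 = 1.208 m
Q = (1/n)·A·R^(2/3)·S^(1/2) = (1/0.015) × 10.83 × 1.208^(2/3) × 0.0020^(1/2) = 36.63 m³/s
V = Q/A = 36.63/10.83 = 3.382 m/s

3.38 m/s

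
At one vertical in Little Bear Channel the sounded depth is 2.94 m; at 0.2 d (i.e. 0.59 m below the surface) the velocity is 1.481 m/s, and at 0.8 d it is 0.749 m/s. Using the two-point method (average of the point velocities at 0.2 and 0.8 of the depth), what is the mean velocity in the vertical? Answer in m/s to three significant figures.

1.12 m/s

v̄ = (1.481 + 0.749) / 2 = 1.115 m/s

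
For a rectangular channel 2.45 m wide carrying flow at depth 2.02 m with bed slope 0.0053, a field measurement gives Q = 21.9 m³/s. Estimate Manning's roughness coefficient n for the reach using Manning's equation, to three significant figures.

A = b·y = 2.45 × 2.02 = 4.949 m²
P = b + 2y = 2.45 + 2×2.02 = 6.490 m
R = A/P = 4.949/6.490 = 0.7626 m
n = (1/Q)·A·R^(2/3)·S^(1/2) = (1/21.9) × 4.949 × 0.8347 × 0.07280 = 0.01373

0.0137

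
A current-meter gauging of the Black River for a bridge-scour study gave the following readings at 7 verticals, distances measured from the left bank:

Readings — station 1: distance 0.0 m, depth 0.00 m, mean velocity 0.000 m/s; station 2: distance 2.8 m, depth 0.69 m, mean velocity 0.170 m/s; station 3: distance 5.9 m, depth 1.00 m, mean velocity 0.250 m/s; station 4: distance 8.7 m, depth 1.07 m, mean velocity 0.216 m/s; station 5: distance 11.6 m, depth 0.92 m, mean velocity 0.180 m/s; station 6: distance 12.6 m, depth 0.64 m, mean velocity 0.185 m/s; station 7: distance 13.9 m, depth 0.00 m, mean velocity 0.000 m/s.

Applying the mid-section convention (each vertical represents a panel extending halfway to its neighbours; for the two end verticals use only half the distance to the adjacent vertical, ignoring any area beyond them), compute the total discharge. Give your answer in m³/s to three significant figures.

2.20 m³/s

w_2 = (5.9 − 0.0)/2 = 2.95 m; q_2 = 0.170 × 0.69 × 2.95 = 0.3460 m³/s
w_3 = (8.7 − 2.8)/2 = 2.95 m; q_3 = 0.250 × 1.00 × 2.95 = 0.7375 m³/s
w_4 = (11.6 − 5.9)/2 = 2.85 m; q_4 = 0.216 × 1.07 × 2.85 = 0.6587 m³/s
w_5 = (12.6 − 8.7)/2 = 1.95 m; q_5 = 0.180 × 0.92 × 1.95 = 0.3229 m³/s
w_6 = (13.9 − 11.6)/2 = 1.15 m; q_6 = 0.185 × 0.64 × 1.15 = 0.1362 m³/s
Stations 1, 7 contribute zero (depth or velocity is 0).
Q = Σ qᵢ = 2.201 m³/s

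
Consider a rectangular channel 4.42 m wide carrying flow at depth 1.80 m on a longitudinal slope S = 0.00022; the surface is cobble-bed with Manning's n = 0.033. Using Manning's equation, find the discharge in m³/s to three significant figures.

3.56 m³/s

A = b·y = 4.42 × 1.80 = 7.956 m²
P = b + 2y = 4.42 + 2×1.80 = 8.020 m
R = A/P = 7.956/8.020 = 0.9920 m
Q = (1/n)·A·R^(2/3)·S^(1/2) = (1/0.033) × 7.956 × 0.9920^(2/3) × 0.00022^(1/2) = 3.557 m³/s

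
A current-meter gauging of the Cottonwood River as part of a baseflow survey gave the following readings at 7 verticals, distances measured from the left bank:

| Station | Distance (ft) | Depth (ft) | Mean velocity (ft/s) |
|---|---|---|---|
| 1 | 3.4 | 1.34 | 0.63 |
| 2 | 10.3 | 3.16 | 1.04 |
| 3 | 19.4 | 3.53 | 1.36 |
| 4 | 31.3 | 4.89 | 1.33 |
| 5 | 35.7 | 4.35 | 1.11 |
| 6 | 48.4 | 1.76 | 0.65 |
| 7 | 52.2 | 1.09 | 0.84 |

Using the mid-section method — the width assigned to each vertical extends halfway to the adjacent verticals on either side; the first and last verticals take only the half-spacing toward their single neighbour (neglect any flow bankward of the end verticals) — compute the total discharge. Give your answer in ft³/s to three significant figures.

185 ft³/s

w_1 = (10.3 − 3.4)/2 = 3.45 ft; q_1 = 0.63 × 1.34 × 3.45 = 2.912 ft³/s
w_2 = (19.4 − 3.4)/2 = 8 ft; q_2 = 1.04 × 3.16 × 8 = 26.29 ft³/s
w_3 = (31.3 − 10.3)/2 = 10.5 ft; q_3 = 1.36 × 3.53 × 10.5 = 50.41 ft³/s
w_4 = (35.7 − 19.4)/2 = 8.15 ft; q_4 = 1.33 × 4.89 × 8.15 = 53.01 ft³/s
w_5 = (48.4 − 31.3)/2 = 8.55 ft; q_5 = 1.11 × 4.35 × 8.55 = 41.28 ft³/s
w_6 = (52.2 − 35.7)/2 = 8.25 ft; q_6 = 0.65 × 1.76 × 8.25 = 9.438 ft³/s
w_7 = (52.2 − 48.4)/2 = 1.9 ft; q_7 = 0.84 × 1.09 × 1.9 = 1.740 ft³/s
Q = Σ qᵢ = 185.1 ft³/s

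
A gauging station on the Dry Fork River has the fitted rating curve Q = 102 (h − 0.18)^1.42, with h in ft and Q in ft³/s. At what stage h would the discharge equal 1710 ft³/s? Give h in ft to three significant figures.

h − h₀ = (Q/C)^(1/b) = (1710/102)^(1/1.42) = 7.282 ft
h = 0.18 + 7.282 = 7.462 ft

7.46 ft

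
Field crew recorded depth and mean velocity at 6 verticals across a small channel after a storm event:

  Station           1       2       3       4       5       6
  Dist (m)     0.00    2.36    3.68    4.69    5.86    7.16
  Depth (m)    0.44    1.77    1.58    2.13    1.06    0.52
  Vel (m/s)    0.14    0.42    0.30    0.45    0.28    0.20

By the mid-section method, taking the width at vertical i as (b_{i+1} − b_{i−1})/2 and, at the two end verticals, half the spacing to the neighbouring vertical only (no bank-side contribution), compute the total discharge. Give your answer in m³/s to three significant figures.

3.47 m³/s

w_1 = (2.36 − 0.00)/2 = 1.18 m; q_1 = 0.14 × 0.44 × 1.18 = 0.07269 m³/s
w_2 = (3.68 − 0.00)/2 = 1.84 m; q_2 = 0.42 × 1.77 × 1.84 = 1.368 m³/s
w_3 = (4.69 − 2.36)/2 = 1.165 m; q_3 = 0.30 × 1.58 × 1.165 = 0.5522 m³/s
w_4 = (5.86 − 3.68)/2 = 1.09 m; q_4 = 0.45 × 2.13 × 1.09 = 1.045 m³/s
w_5 = (7.16 − 4.69)/2 = 1.235 m; q_5 = 0.28 × 1.06 × 1.235 = 0.3665 m³/s
w_6 = (7.16 − 5.86)/2 = 0.65 m; q_6 = 0.20 × 0.52 × 0.65 = 0.06760 m³/s
Q = Σ qᵢ = 3.472 m³/s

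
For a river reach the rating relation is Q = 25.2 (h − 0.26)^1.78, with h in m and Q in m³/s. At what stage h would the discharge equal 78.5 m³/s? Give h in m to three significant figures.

h − h₀ = (Q/C)^(1/b) = (78.5/25.2)^(1/1.78) = 1.893 m
h = 0.26 + 1.893 = 2.153 m

2.15 m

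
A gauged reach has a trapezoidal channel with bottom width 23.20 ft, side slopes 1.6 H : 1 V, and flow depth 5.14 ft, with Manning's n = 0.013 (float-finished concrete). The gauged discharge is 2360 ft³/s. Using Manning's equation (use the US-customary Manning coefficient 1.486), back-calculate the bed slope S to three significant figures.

A = (b + z·y)·y = (23.20 + 1.6×5.14)×5.14 = 161.5 ft²
P = b + 2y√(1+z²) = 23.20 + 2×5.14×√(1+1.6²) = 42.60 ft
R = A/P = 161.5/42.60 = 3.792 ft
S = (Q·n / (1.486·A·R^(2/3)))² = (2360×0.013 / (1.486×161.5×2.432))² = 0.002763

0.00276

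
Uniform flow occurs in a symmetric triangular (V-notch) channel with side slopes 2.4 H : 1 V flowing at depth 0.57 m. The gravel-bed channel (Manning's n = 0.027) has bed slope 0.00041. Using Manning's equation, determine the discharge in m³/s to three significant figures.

0.240 m³/s

A = z·y² = 2.4×0.57² = 0.7798 m²
P = 2y√(1+z²) = 2×0.57×√(1+2.4²) = 2.964 m
R = A/P = 0.7798/2.964 = 0.2631 m
Q = (1/n)·A·R^(2/3)·S^(1/2) = (1/0.027) × 0.7798 × 0.2631^(2/3) × 0.00041^(1/2) = 0.2401 m³/s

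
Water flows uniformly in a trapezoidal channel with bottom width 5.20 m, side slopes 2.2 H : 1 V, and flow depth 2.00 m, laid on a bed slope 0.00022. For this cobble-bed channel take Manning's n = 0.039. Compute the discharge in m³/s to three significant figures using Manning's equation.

A = (b + z·y)·y = (5.20 + 2.2×2.00)×2.00 = 19.20 m²
P = b + 2y√(1+z²) = 5.20 + 2×2.00×√(1+2.2²) = 14.87 m
R = A/P = 19.20/14.87 = 1.291 m
Q = (1/n)·A·R^(2/3)·S^(1/2) = (1/0.039) × 19.20 × 1.291^(2/3) × 0.00022^(1/2) = 8.660 m³/s

8.66 m³/s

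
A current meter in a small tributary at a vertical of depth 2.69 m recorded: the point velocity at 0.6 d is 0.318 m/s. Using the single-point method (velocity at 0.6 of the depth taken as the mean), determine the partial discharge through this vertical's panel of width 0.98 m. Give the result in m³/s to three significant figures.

v̄ = v₀.₆ = 0.318 m/s
q = v̄ × d × w = 0.3180 × 2.69 × 0.98 = 0.8383 m³/s

0.838 m³/s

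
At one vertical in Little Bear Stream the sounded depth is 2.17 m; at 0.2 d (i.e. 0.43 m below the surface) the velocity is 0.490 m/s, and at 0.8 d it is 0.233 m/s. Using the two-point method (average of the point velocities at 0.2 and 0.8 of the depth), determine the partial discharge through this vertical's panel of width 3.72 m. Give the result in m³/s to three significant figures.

v̄ = (0.490 + 0.233) / 2 = 0.3615 m/s
q = v̄ × d × w = 0.3615 × 2.17 × 3.72 = 2.918 m³/s

2.92 m³/s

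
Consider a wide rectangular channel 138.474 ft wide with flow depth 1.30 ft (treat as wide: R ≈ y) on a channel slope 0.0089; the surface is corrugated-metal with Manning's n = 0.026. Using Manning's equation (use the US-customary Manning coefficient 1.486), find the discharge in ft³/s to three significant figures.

A = b·y = 138.474 × 1.30 = 180.0 ft²
Wide channel: R ≈ y = 1.30 ft
Q = (1.486/n)·A·R^(2/3)·S^(1/2) = (1.486/0.026) × 180.0 × 1.300^(2/3) × 0.0089^(1/2) = 1156 ft³/s

1160 ft³/s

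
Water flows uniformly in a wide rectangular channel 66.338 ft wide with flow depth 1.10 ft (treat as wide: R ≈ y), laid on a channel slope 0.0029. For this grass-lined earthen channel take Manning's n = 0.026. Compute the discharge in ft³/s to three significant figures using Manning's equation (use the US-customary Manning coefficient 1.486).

239 ft³/s

A = b·y = 66.338 × 1.10 = 72.97 ft²
Wide channel: R ≈ y = 1.10 ft
Q = (1.486/n)·A·R^(2/3)·S^(1/2) = (1.486/0.026) × 72.97 × 1.100^(2/3) × 0.0029^(1/2) = 239.3 ft³/s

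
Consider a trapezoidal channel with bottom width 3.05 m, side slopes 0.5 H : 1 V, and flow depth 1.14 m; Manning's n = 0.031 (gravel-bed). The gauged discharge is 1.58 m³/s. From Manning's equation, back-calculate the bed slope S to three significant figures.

A = (b + z·y)·y = (3.05 + 0.5×1.14)×1.14 = 4.127 m²
P = b + 2y√(1+z²) = 3.05 + 2×1.14×√(1+0.5²) = 5.599 m
R = A/P = 4.127/5.599 = 0.7370 m
S = (Q·n / (1·A·R^(2/3)))² = (1.58×0.031 / (1×4.127×0.8159))² = 0.0002116

0.000212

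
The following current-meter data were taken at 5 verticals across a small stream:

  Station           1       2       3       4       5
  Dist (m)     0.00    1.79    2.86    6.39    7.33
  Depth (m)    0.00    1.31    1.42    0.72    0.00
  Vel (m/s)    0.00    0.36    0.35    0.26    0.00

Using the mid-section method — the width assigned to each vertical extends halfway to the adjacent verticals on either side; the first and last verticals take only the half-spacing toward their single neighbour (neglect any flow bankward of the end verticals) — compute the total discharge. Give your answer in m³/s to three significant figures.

w_2 = (2.86 − 0.00)/2 = 1.43 m; q_2 = 0.36 × 1.31 × 1.43 = 0.6744 m³/s
w_3 = (6.39 − 1.79)/2 = 2.3 m; q_3 = 0.35 × 1.42 × 2.3 = 1.143 m³/s
w_4 = (7.33 − 2.86)/2 = 2.235 m; q_4 = 0.26 × 0.72 × 2.235 = 0.4184 m³/s
Stations 1, 5 contribute zero (depth or velocity is 0).
Q = Σ qᵢ = 2.236 m³/s

2.24 m³/s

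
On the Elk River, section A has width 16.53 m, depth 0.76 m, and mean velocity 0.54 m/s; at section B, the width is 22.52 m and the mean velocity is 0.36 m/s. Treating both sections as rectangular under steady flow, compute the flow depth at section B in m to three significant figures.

0.837 m

Q = A₁V₁ = (16.53×0.76) × 0.54 = 6.784 m³/s
d₂ = Q/(b₂ V₂) = 6.784/(22.52×0.36) = 0.8368 m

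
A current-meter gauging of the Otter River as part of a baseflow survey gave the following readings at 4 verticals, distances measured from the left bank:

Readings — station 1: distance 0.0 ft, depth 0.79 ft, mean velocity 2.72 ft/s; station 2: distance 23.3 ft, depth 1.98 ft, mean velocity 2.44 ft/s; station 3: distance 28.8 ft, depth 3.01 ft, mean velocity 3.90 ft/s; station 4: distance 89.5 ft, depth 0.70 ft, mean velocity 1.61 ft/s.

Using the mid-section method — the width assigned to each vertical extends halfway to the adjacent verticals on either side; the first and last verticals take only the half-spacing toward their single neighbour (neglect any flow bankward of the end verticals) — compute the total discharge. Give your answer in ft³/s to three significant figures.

517 ft³/s

w_1 = (23.3 − 0.0)/2 = 11.65 ft; q_1 = 2.72 × 0.79 × 11.65 = 25.03 ft³/s
w_2 = (28.8 − 0.0)/2 = 14.4 ft; q_2 = 2.44 × 1.98 × 14.4 = 69.57 ft³/s
w_3 = (89.5 − 23.3)/2 = 33.1 ft; q_3 = 3.90 × 3.01 × 33.1 = 388.6 ft³/s
w_4 = (89.5 − 28.8)/2 = 30.35 ft; q_4 = 1.61 × 0.70 × 30.35 = 34.20 ft³/s
Q = Σ qᵢ = 517.4 ft³/s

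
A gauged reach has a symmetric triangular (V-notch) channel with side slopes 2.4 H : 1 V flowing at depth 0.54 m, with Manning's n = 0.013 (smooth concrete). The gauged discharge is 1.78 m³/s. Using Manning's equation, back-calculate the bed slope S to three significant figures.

A = z·y² = 2.4×0.54² = 0.6998 m²
P = 2y√(1+z²) = 2×0.54×√(1+2.4²) = 2.808 m
R = A/P = 0.6998/2.808 = 0.2492 m
S = (Q·n / (1·A·R^(2/3)))² = (1.78×0.013 / (1×0.6998×0.3960))² = 0.006970

0.00697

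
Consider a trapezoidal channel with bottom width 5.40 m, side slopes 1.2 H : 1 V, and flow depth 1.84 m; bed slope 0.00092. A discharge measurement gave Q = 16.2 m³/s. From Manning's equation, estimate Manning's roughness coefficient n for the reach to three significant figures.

A = (b + z·y)·y = (5.40 + 1.2×1.84)×1.84 = 14.00 m²
P = b + 2y√(1+z²) = 5.40 + 2×1.84×√(1+1.2²) = 11.15 m
R = A/P = 14.00/11.15 = 1.256 m
n = (1/Q)·A·R^(2/3)·S^(1/2) = (1/16.2) × 14.00 × 1.164 × 0.03033 = 0.03051

0.0305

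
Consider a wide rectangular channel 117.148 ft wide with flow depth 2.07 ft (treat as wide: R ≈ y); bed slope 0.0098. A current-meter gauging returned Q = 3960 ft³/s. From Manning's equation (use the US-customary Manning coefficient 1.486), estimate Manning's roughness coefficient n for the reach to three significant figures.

A = b·y = 117.148 × 2.07 = 242.5 ft²
Wide channel: R ≈ y = 2.07 ft
n = (1.486/Q)·A·R^(2/3)·S^(1/2) = (1.486/3960) × 242.5 × 1.624 × 0.09899 = 0.01463

0.0146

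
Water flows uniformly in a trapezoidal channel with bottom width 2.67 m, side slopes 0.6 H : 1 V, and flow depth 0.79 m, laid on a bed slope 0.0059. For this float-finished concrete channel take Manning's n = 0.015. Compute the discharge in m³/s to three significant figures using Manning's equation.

8.54 m³/s

A = (b + z·y)·y = (2.67 + 0.6×0.79)×0.79 = 2.484 m²
P = b + 2y√(1+z²) = 2.67 + 2×0.79×√(1+0.6²) = 4.513 m
R = A/P = 2.484/4.513 = 0.5504 m
Q = (1/n)·A·R^(2/3)·S^(1/2) = (1/0.015) × 2.484 × 0.5504^(2/3) × 0.0059^(1/2) = 8.542 m³/s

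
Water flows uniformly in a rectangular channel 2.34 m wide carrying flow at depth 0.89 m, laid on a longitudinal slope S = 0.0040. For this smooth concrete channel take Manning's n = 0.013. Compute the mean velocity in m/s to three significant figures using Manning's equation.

3.09 m/s

A = b·y = 2.34 × 0.89 = 2.083 m²
P = b + 2y = 2.34 + 2×0.89 = 4.120 m
R = A/P = 2.083/4.120 = 0.5055 m
Q = (1/n)·A·R^(2/3)·S^(1/2) = (1/0.013) × 2.083 × 0.5055^(2/3) × 0.0040^(1/2) = 6.429 m³/s
V = Q/A = 6.429/2.083 = 3.087 m/s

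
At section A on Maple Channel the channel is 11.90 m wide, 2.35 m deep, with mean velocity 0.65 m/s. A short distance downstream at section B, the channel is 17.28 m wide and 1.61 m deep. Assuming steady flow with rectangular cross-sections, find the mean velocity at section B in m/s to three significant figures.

0.653 m/s

Q = A₁V₁ = (11.90×2.35) × 0.65 = 18.18 m³/s
A₂ = 17.28 × 1.61 = 27.82 m²
V₂ = Q/A₂ = 18.18/27.82 = 0.6534 m/s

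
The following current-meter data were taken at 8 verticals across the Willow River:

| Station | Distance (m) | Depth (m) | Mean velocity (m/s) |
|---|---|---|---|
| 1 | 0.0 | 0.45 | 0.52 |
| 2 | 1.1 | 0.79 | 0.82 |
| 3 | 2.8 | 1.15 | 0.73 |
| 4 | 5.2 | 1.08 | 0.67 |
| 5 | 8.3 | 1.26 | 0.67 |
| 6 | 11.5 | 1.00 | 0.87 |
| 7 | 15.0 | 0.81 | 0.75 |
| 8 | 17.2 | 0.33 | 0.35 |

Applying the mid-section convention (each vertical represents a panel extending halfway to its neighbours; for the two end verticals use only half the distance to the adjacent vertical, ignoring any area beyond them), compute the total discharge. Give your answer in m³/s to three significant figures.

12.2 m³/s

w_1 = (1.1 − 0.0)/2 = 0.55 m; q_1 = 0.52 × 0.45 × 0.55 = 0.1287 m³/s
w_2 = (2.8 − 0.0)/2 = 1.4 m; q_2 = 0.82 × 0.79 × 1.4 = 0.9069 m³/s
w_3 = (5.2 − 1.1)/2 = 2.05 m; q_3 = 0.73 × 1.15 × 2.05 = 1.721 m³/s
w_4 = (8.3 − 2.8)/2 = 2.75 m; q_4 = 0.67 × 1.08 × 2.75 = 1.990 m³/s
w_5 = (11.5 − 5.2)/2 = 3.15 m; q_5 = 0.67 × 1.26 × 3.15 = 2.659 m³/s
w_6 = (15.0 − 8.3)/2 = 3.35 m; q_6 = 0.87 × 1.00 × 3.35 = 2.915 m³/s
w_7 = (17.2 − 11.5)/2 = 2.85 m; q_7 = 0.75 × 0.81 × 2.85 = 1.731 m³/s
w_8 = (17.2 − 15.0)/2 = 1.1 m; q_8 = 0.35 × 0.33 × 1.1 = 0.1271 m³/s
Q = Σ qᵢ = 12.18 m³/s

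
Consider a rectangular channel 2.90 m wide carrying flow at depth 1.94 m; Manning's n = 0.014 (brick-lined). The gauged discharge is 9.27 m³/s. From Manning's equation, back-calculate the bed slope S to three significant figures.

A = b·y = 2.90 × 1.94 = 5.626 m²
P = b + 2y = 2.90 + 2×1.94 = 6.780 m
R = A/P = 5.626/6.780 = 0.8298 m
S = (Q·n / (1·A·R^(2/3)))² = (9.27×0.014 / (1×5.626×0.8830))² = 0.0006824

0.000682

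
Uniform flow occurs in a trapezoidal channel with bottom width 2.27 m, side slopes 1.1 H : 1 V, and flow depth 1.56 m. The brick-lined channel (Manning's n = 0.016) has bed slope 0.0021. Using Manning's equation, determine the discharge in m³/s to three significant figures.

16.6 m³/s

A = (b + z·y)·y = (2.27 + 1.1×1.56)×1.56 = 6.218 m²
P = b + 2y√(1+z²) = 2.27 + 2×1.56×√(1+1.1²) = 6.908 m
R = A/P = 6.218/6.908 = 0.9001 m
Q = (1/n)·A·R^(2/3)·S^(1/2) = (1/0.016) × 6.218 × 0.9001^(2/3) × 0.0021^(1/2) = 16.60 m³/s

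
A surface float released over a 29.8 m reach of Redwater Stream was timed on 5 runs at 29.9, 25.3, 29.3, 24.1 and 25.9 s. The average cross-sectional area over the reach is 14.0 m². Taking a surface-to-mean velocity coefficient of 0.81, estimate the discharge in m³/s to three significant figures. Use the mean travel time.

12.6 m³/s

t̄ = (29.9 + 25.3 + 29.3 + 24.1 + 25.9) / 5 = 26.9 s
v_surface = L / t̄ = 29.8 / 26.9 = 1.108 m/s
v_mean = 0.81 × 1.108 = 0.8973 m/s
Q = A × v_mean = 14.0 × 0.8973 = 12.56 m³/s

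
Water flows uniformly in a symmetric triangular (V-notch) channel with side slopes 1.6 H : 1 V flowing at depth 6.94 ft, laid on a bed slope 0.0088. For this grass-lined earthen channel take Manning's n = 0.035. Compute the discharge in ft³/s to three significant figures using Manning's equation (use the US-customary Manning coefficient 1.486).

630 ft³/s

A = z·y² = 1.6×6.94² = 77.06 ft²
P = 2y√(1+z²) = 2×6.94×√(1+1.6²) = 26.19 ft
R = A/P = 77.06/26.19 = 2.943 ft
Q = (1.486/n)·A·R^(2/3)·S^(1/2) = (1.486/0.035) × 77.06 × 2.943^(2/3) × 0.0088^(1/2) = 630.3 ft³/s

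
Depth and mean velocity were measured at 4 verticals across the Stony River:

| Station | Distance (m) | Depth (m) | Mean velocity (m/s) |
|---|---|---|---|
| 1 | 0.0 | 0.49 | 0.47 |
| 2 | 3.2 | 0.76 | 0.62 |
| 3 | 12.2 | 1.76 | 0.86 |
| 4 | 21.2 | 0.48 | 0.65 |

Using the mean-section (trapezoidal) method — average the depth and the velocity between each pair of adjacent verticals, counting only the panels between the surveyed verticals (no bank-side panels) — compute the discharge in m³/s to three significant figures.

17.1 m³/s

Panel 1-2: Δb = 3.2 m, d̄ = (0.49+0.76)/2 = 0.625, v̄ = (0.47+0.62)/2 = 0.545 → q = 3.2×0.625×0.545 = 1.090 m³/s
Panel 2-3: Δb = 9 m, d̄ = (0.76+1.76)/2 = 1.26, v̄ = (0.62+0.86)/2 = 0.74 → q = 9×1.26×0.74 = 8.392 m³/s
Panel 3-4: Δb = 9 m, d̄ = (1.76+0.48)/2 = 1.12, v̄ = (0.86+0.65)/2 = 0.755 → q = 9×1.12×0.755 = 7.610 m³/s
Q = Σ q = 17.09 m³/s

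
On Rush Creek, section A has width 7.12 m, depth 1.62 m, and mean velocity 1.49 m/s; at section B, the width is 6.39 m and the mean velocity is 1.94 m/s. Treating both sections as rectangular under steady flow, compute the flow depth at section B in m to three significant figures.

1.39 m

Q = A₁V₁ = (7.12×1.62) × 1.49 = 17.19 m³/s
d₂ = Q/(b₂ V₂) = 17.19/(6.39×1.94) = 1.386 m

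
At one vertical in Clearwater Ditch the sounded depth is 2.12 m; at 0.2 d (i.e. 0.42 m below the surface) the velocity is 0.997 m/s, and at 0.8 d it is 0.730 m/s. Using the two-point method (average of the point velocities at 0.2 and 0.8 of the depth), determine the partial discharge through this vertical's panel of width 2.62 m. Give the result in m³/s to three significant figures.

4.80 m³/s

v̄ = (0.997 + 0.730) / 2 = 0.8635 m/s
q = v̄ × d × w = 0.8635 × 2.12 × 2.62 = 4.796 m³/s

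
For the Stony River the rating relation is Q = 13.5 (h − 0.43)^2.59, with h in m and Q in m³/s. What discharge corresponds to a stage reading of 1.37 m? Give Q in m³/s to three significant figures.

Q = 13.5 × (1.37 − 0.43)^2.59 = 13.5 × 0.94^2.59 = 11.50 m³/s

11.5 m³/s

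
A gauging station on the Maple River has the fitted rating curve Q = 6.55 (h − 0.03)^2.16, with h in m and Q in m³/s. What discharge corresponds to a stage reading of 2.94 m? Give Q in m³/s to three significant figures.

Q = 6.55 × (2.94 − 0.03)^2.16 = 6.55 × 2.91^2.16 = 65.80 m³/s

65.8 m³/s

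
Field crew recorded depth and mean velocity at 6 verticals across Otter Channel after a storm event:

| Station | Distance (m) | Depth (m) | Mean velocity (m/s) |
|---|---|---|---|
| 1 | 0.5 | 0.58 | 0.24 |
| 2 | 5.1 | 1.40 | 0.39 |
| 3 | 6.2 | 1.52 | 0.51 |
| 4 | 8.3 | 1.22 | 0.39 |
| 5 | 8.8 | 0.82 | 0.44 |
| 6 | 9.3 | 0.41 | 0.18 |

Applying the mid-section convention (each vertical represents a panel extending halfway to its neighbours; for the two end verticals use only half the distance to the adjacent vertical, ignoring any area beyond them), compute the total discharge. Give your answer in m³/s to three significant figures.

3.93 m³/s

w_1 = (5.1 − 0.5)/2 = 2.3 m; q_1 = 0.24 × 0.58 × 2.3 = 0.3202 m³/s
w_2 = (6.2 − 0.5)/2 = 2.85 m; q_2 = 0.39 × 1.40 × 2.85 = 1.556 m³/s
w_3 = (8.3 − 5.1)/2 = 1.6 m; q_3 = 0.51 × 1.52 × 1.6 = 1.240 m³/s
w_4 = (8.8 − 6.2)/2 = 1.3 m; q_4 = 0.39 × 1.22 × 1.3 = 0.6185 m³/s
w_5 = (9.3 − 8.3)/2 = 0.5 m; q_5 = 0.44 × 0.82 × 0.5 = 0.1804 m³/s
w_6 = (9.3 − 8.8)/2 = 0.25 m; q_6 = 0.18 × 0.41 × 0.25 = 0.01845 m³/s
Q = Σ qᵢ = 3.934 m³/s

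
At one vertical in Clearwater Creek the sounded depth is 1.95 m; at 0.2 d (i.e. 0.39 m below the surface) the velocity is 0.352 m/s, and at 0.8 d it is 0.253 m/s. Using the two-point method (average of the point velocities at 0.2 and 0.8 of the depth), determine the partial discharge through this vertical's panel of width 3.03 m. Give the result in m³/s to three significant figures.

v̄ = (0.352 + 0.253) / 2 = 0.3025 m/s
q = v̄ × d × w = 0.3025 × 1.95 × 3.03 = 1.787 m³/s

1.79 m³/s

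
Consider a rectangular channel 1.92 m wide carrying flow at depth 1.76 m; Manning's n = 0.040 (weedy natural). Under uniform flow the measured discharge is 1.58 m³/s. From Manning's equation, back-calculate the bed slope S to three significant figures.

0.000660

A = b·y = 1.92 × 1.76 = 3.379 m²
P = b + 2y = 1.92 + 2×1.76 = 5.440 m
R = A/P = 3.379/5.440 = 0.6212 m
S = (Q·n / (1·A·R^(2/3)))² = (1.58×0.040 / (1×3.379×0.7280))² = 0.0006600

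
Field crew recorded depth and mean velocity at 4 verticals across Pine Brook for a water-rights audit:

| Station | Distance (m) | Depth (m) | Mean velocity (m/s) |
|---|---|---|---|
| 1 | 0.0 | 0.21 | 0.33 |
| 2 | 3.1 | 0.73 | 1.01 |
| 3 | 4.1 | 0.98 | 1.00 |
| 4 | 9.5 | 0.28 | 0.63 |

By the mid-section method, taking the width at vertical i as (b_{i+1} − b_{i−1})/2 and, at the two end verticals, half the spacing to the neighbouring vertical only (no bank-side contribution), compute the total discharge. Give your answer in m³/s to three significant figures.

w_1 = (3.1 − 0.0)/2 = 1.55 m; q_1 = 0.33 × 0.21 × 1.55 = 0.1074 m³/s
w_2 = (4.1 − 0.0)/2 = 2.05 m; q_2 = 1.01 × 0.73 × 2.05 = 1.511 m³/s
w_3 = (9.5 − 3.1)/2 = 3.2 m; q_3 = 1.00 × 0.98 × 3.2 = 3.136 m³/s
w_4 = (9.5 − 4.1)/2 = 2.7 m; q_4 = 0.63 × 0.28 × 2.7 = 0.4763 m³/s
Q = Σ qᵢ = 5.231 m³/s

5.23 m³/s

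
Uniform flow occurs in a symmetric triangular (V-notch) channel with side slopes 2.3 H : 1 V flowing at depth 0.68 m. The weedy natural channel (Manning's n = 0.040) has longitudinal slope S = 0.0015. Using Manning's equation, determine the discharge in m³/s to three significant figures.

A = z·y² = 2.3×0.68² = 1.064 m²
P = 2y√(1+z²) = 2×0.68×√(1+2.3²) = 3.411 m
R = A/P = 1.064/3.411 = 0.3118 m
Q = (1/n)·A·R^(2/3)·S^(1/2) = (1/0.040) × 1.064 × 0.3118^(2/3) × 0.0015^(1/2) = 0.4735 m³/s

0.473 m³/s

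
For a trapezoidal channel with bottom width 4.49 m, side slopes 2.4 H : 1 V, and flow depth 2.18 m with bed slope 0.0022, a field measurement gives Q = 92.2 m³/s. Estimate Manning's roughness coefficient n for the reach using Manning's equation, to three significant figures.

0.0131

A = (b + z·y)·y = (4.49 + 2.4×2.18)×2.18 = 21.19 m²
P = b + 2y√(1+z²) = 4.49 + 2×2.18×√(1+2.4²) = 15.83 m
R = A/P = 21.19/15.83 = 1.339 m
n = (1/Q)·A·R^(2/3)·S^(1/2) = (1/92.2) × 21.19 × 1.215 × 0.04690 = 0.01310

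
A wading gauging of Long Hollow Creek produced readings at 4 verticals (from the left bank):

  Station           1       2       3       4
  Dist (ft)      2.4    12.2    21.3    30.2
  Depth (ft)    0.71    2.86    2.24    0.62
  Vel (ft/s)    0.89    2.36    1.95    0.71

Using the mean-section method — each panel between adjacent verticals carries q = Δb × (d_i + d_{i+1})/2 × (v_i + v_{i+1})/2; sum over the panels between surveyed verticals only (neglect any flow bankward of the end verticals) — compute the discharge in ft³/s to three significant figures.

Panel 1-2: Δb = 9.8 ft, d̄ = (0.71+2.86)/2 = 1.785, v̄ = (0.89+2.36)/2 = 1.625 → q = 9.8×1.785×1.625 = 28.43 ft³/s
Panel 2-3: Δb = 9.1 ft, d̄ = (2.86+2.24)/2 = 2.55, v̄ = (2.36+1.95)/2 = 2.155 → q = 9.1×2.55×2.155 = 50.01 ft³/s
Panel 3-4: Δb = 8.9 ft, d̄ = (2.24+0.62)/2 = 1.43, v̄ = (1.95+0.71)/2 = 1.33 → q = 8.9×1.43×1.33 = 16.93 ft³/s
Q = Σ q = 95.36 ft³/s

95.4 ft³/s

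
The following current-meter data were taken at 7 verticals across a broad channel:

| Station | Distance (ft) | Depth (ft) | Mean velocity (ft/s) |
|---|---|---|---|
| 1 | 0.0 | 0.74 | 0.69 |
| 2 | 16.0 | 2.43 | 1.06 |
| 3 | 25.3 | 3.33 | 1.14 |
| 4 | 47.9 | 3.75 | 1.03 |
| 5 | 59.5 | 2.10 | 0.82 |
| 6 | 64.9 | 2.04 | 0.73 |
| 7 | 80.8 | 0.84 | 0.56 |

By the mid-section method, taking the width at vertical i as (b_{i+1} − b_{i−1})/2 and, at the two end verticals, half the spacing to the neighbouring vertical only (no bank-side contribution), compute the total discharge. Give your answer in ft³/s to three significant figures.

198 ft³/s

w_1 = (16.0 − 0.0)/2 = 8 ft; q_1 = 0.69 × 0.74 × 8 = 4.085 ft³/s
w_2 = (25.3 − 0.0)/2 = 12.65 ft; q_2 = 1.06 × 2.43 × 12.65 = 32.58 ft³/s
w_3 = (47.9 − 16.0)/2 = 15.95 ft; q_3 = 1.14 × 3.33 × 15.95 = 60.55 ft³/s
w_4 = (59.5 − 25.3)/2 = 17.1 ft; q_4 = 1.03 × 3.75 × 17.1 = 66.05 ft³/s
w_5 = (64.9 − 47.9)/2 = 8.5 ft; q_5 = 0.82 × 2.10 × 8.5 = 14.64 ft³/s
w_6 = (80.8 − 59.5)/2 = 10.65 ft; q_6 = 0.73 × 2.04 × 10.65 = 15.86 ft³/s
w_7 = (80.8 − 64.9)/2 = 7.95 ft; q_7 = 0.56 × 0.84 × 7.95 = 3.740 ft³/s
Q = Σ qᵢ = 197.5 ft³/s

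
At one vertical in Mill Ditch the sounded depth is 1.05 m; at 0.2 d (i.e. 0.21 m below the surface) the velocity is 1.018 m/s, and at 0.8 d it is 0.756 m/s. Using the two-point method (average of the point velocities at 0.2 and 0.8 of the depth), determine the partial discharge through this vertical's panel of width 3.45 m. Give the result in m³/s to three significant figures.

v̄ = (1.018 + 0.756) / 2 = 0.8870 m/s
q = v̄ × d × w = 0.8870 × 1.05 × 3.45 = 3.213 m³/s

3.21 m³/s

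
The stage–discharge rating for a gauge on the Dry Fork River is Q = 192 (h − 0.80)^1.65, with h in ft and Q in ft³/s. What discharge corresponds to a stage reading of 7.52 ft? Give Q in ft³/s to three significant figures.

4450 ft³/s

Q = 192 × (7.52 − 0.80)^1.65 = 192 × 6.72^1.65 = 4451 ft³/s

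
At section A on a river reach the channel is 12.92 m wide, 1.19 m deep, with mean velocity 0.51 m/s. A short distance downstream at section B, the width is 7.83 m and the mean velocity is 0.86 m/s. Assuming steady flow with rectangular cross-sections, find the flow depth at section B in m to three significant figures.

1.16 m

Q = A₁V₁ = (12.92×1.19) × 0.51 = 7.841 m³/s
d₂ = Q/(b₂ V₂) = 7.841/(7.83×0.86) = 1.164 m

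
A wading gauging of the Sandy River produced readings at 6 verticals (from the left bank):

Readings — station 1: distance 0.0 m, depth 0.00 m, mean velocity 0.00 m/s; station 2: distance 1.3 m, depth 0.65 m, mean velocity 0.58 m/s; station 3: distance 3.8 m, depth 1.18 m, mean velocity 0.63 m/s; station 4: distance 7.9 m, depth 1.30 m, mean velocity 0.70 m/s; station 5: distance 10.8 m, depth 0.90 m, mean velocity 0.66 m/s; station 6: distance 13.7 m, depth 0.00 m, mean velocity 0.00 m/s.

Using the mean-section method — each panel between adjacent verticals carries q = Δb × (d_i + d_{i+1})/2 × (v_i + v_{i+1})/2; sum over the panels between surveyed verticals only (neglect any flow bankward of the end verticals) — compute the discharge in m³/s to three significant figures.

Panel 1-2: Δb = 1.3 m, d̄ = (0.00+0.65)/2 = 0.325, v̄ = (0.00+0.58)/2 = 0.29 → q = 1.3×0.325×0.29 = 0.1225 m³/s
Panel 2-3: Δb = 2.5 m, d̄ = (0.65+1.18)/2 = 0.915, v̄ = (0.58+0.63)/2 = 0.605 → q = 2.5×0.915×0.605 = 1.384 m³/s
Panel 3-4: Δb = 4.1 m, d̄ = (1.18+1.30)/2 = 1.24, v̄ = (0.63+0.70)/2 = 0.665 → q = 4.1×1.24×0.665 = 3.381 m³/s
Panel 4-5: Δb = 2.9 m, d̄ = (1.30+0.90)/2 = 1.1, v̄ = (0.70+0.66)/2 = 0.68 → q = 2.9×1.1×0.68 = 2.169 m³/s
Panel 5-6: Δb = 2.9 m, d̄ = (0.90+0.00)/2 = 0.45, v̄ = (0.66+0.00)/2 = 0.33 → q = 2.9×0.45×0.33 = 0.4307 m³/s
Q = Σ q = 7.487 m³/s

7.49 m³/s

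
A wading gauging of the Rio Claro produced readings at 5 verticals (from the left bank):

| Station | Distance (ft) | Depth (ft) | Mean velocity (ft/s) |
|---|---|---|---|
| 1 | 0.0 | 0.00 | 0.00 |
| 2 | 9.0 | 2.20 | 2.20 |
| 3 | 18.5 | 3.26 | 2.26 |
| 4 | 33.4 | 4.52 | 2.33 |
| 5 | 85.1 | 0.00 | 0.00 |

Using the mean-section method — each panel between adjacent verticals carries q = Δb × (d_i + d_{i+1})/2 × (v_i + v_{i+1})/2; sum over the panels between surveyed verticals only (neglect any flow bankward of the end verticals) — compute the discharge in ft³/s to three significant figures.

Panel 1-2: Δb = 9 ft, d̄ = (0.00+2.20)/2 = 1.1, v̄ = (0.00+2.20)/2 = 1.1 → q = 9×1.1×1.1 = 10.89 ft³/s
Panel 2-3: Δb = 9.5 ft, d̄ = (2.20+3.26)/2 = 2.73, v̄ = (2.20+2.26)/2 = 2.23 → q = 9.5×2.73×2.23 = 57.84 ft³/s
Panel 3-4: Δb = 14.9 ft, d̄ = (3.26+4.52)/2 = 3.89, v̄ = (2.26+2.33)/2 = 2.295 → q = 14.9×3.89×2.295 = 133.0 ft³/s
Panel 4-5: Δb = 51.7 ft, d̄ = (4.52+0.00)/2 = 2.26, v̄ = (2.33+0.00)/2 = 1.165 → q = 51.7×2.26×1.165 = 136.1 ft³/s
Q = Σ q = 337.9 ft³/s

338 ft³/s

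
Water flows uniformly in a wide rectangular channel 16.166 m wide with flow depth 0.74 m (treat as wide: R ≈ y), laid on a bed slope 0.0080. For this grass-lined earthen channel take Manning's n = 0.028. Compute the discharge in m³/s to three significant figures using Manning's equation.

A = b·y = 16.166 × 0.74 = 11.96 m²
Wide channel: R ≈ y = 0.74 m
Q = (1/n)·A·R^(2/3)·S^(1/2) = (1/0.028) × 11.96 × 0.7400^(2/3) × 0.0080^(1/2) = 31.26 m³/s

31.3 m³/s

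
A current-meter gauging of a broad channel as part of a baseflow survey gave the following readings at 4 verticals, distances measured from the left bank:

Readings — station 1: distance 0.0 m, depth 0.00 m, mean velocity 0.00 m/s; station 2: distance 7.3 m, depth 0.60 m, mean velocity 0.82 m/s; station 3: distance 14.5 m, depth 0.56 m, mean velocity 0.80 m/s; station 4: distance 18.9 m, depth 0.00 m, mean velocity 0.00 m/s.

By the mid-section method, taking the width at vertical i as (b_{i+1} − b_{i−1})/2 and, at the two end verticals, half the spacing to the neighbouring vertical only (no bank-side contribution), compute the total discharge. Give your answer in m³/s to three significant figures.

w_2 = (14.5 − 0.0)/2 = 7.25 m; q_2 = 0.82 × 0.60 × 7.25 = 3.567 m³/s
w_3 = (18.9 − 7.3)/2 = 5.8 m; q_3 = 0.80 × 0.56 × 5.8 = 2.598 m³/s
Stations 1, 4 contribute zero (depth or velocity is 0).
Q = Σ qᵢ = 6.165 m³/s

6.17 m³/s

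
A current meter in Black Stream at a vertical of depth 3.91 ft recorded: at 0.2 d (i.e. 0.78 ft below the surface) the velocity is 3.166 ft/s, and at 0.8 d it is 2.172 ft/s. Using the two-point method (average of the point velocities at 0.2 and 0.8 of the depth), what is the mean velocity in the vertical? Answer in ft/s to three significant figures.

2.67 ft/s

v̄ = (3.166 + 2.172) / 2 = 2.669 ft/s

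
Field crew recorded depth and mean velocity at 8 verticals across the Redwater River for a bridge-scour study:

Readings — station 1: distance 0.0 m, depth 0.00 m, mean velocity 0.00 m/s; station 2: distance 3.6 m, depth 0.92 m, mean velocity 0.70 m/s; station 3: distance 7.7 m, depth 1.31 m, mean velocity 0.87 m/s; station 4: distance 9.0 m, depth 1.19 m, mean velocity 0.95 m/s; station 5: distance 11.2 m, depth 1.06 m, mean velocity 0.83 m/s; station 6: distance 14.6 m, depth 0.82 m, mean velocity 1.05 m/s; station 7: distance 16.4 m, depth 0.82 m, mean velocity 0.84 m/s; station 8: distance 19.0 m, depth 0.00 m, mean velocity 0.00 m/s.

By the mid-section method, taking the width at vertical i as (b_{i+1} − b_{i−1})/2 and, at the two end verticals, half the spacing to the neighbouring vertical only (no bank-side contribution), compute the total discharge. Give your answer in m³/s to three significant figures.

13.8 m³/s

w_2 = (7.7 − 0.0)/2 = 3.85 m; q_2 = 0.70 × 0.92 × 3.85 = 2.479 m³/s
w_3 = (9.0 − 3.6)/2 = 2.7 m; q_3 = 0.87 × 1.31 × 2.7 = 3.077 m³/s
w_4 = (11.2 − 7.7)/2 = 1.75 m; q_4 = 0.95 × 1.19 × 1.75 = 1.978 m³/s
w_5 = (14.6 − 9.0)/2 = 2.8 m; q_5 = 0.83 × 1.06 × 2.8 = 2.463 m³/s
w_6 = (16.4 − 11.2)/2 = 2.6 m; q_6 = 1.05 × 0.82 × 2.6 = 2.239 m³/s
w_7 = (19.0 − 14.6)/2 = 2.2 m; q_7 = 0.84 × 0.82 × 2.2 = 1.515 m³/s
Stations 1, 8 contribute zero (depth or velocity is 0).
Q = Σ qᵢ = 13.75 m³/s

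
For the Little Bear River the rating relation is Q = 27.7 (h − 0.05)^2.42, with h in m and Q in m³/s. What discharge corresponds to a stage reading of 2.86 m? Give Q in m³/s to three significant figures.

338 m³/s

Q = 27.7 × (2.86 − 0.05)^2.42 = 27.7 × 2.81^2.42 = 337.6 m³/s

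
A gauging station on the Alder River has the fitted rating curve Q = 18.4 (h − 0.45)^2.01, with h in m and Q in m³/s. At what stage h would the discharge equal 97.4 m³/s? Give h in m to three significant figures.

2.74 m

h − h₀ = (Q/C)^(1/b) = (97.4/18.4)^(1/2.01) = 2.291 m
h = 0.45 + 2.291 = 2.741 m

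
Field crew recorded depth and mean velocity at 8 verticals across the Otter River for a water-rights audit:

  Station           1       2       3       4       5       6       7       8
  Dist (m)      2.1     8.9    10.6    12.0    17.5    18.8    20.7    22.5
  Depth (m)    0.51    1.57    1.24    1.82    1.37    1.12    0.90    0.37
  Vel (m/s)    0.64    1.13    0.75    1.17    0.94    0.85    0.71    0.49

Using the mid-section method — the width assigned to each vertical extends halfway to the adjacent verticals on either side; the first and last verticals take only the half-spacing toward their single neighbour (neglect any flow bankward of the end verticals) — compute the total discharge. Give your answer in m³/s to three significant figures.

24.7 m³/s

w_1 = (8.9 − 2.1)/2 = 3.4 m; q_1 = 0.64 × 0.51 × 3.4 = 1.110 m³/s
w_2 = (10.6 − 2.1)/2 = 4.25 m; q_2 = 1.13 × 1.57 × 4.25 = 7.540 m³/s
w_3 = (12.0 − 8.9)/2 = 1.55 m; q_3 = 0.75 × 1.24 × 1.55 = 1.442 m³/s
w_4 = (17.5 − 10.6)/2 = 3.45 m; q_4 = 1.17 × 1.82 × 3.45 = 7.346 m³/s
w_5 = (18.8 − 12.0)/2 = 3.4 m; q_5 = 0.94 × 1.37 × 3.4 = 4.379 m³/s
w_6 = (20.7 − 17.5)/2 = 1.6 m; q_6 = 0.85 × 1.12 × 1.6 = 1.523 m³/s
w_7 = (22.5 − 18.8)/2 = 1.85 m; q_7 = 0.71 × 0.90 × 1.85 = 1.182 m³/s
w_8 = (22.5 − 20.7)/2 = 0.9 m; q_8 = 0.49 × 0.37 × 0.9 = 0.1632 m³/s
Q = Σ qᵢ = 24.68 m³/s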